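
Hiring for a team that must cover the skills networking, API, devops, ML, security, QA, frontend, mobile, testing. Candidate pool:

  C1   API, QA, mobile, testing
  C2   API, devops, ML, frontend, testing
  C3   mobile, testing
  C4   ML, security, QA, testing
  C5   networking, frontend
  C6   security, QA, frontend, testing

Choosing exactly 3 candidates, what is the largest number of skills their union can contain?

8

Choosing C1, C2, C4 covers {API, devops, ML, security, QA, frontend, mobile, testing} — 8 skills.
No choice of 3 candidates does better; here networking is left uncovered.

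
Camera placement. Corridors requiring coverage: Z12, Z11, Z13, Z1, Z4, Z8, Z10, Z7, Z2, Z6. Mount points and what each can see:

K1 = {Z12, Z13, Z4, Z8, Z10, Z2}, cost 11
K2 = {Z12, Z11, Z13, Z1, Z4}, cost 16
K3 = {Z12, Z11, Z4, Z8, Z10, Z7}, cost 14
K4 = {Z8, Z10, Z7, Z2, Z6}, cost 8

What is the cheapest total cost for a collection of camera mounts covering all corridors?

24

K2, K4 cover every corridor at cost 16 + 8 = 24.
Any cover uses at least 2 camera mounts; among all covering selections none totals below 24.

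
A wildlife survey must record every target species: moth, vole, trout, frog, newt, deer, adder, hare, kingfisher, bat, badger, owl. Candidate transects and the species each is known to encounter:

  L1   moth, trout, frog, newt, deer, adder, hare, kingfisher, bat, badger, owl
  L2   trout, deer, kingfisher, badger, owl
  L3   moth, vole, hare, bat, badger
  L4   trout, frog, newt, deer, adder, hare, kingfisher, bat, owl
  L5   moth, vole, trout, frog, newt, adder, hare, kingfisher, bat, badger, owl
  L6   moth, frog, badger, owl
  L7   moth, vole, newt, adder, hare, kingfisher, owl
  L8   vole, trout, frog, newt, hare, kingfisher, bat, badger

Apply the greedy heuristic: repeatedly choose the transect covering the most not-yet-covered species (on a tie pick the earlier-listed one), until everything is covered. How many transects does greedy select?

2

Pick 1: L1 covers 11 new species (moth, trout, frog, newt, deer, adder, hare, kingfisher, bat, badger, owl).
Pick 2: L3 covers 1 new species (vole).
Greedy uses 2 transects.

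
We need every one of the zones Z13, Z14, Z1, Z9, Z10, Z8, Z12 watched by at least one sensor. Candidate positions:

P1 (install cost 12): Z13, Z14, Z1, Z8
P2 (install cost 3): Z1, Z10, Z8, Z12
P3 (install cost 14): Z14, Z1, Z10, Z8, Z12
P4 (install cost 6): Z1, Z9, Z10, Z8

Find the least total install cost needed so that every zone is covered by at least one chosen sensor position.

21

P1, P2, P4 cover every zone at install cost 12 + 3 + 6 = 21.
Any cover uses at least 3 sensor positions; among all covering selections none totals below 21.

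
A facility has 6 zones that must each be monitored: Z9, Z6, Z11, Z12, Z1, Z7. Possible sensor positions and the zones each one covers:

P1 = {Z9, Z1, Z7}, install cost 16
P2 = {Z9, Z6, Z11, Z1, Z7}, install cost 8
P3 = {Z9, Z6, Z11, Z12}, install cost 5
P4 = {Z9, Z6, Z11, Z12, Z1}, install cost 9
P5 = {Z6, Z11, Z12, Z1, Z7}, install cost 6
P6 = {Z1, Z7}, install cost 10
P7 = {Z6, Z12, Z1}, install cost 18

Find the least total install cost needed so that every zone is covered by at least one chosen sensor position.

11

P3, P5 cover every zone at install cost 5 + 6 = 11.
Any cover uses at least 2 sensor positions; among all covering selections none totals below 11.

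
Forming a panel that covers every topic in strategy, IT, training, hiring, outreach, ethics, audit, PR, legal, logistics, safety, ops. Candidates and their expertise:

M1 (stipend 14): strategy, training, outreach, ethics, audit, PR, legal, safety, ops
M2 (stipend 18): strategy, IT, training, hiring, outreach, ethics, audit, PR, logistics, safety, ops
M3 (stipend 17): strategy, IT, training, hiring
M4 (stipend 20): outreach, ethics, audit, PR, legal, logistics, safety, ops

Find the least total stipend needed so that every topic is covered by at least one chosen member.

32

M1, M2 cover every topic at stipend 14 + 18 = 32.
Any cover uses at least 2 members; among all covering selections none totals below 32.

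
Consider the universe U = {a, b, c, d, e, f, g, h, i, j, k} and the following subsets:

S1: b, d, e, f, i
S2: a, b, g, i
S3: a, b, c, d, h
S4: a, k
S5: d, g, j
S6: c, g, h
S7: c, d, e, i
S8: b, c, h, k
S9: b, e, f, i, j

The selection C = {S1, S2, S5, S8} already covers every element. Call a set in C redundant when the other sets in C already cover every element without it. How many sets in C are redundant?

Drop S1: e, f uncovered — not redundant.
Drop S2: a uncovered — not redundant.
Drop S5: j uncovered — not redundant.
Drop S8: c, h, k uncovered — not redundant.
None of the sets in C is redundant.

0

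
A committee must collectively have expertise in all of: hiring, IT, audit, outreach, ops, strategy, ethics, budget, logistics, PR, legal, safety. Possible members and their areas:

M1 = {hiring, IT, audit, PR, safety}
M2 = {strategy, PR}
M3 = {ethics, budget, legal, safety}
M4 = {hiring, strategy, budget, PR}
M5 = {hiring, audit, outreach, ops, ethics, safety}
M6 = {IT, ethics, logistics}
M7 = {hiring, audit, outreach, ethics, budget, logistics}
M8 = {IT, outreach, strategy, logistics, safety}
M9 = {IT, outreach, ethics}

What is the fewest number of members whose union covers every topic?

M1, M3, M5, M8 together cover {hiring, IT, audit, outreach, ops, strategy, ethics, budget, logistics, PR, legal, safety} — every topic.
No 3 of the 9 members cover everything (all 84 triples fall short), so 4 is minimum.

4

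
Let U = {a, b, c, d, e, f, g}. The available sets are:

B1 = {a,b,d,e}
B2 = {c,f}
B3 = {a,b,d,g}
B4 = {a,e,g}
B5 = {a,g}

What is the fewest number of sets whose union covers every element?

B1, B2, B3 together cover {a, b, c, d, e, f, g} — every element.
No 2 of the 5 sets cover everything (all 10 pairs fall short), so 3 is minimum.

3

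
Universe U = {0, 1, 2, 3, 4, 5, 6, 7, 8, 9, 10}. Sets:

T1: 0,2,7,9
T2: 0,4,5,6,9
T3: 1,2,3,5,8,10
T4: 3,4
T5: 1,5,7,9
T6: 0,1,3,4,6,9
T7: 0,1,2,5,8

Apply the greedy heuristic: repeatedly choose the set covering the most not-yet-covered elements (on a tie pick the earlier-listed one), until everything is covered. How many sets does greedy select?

3

Pick 1: T3 covers 6 new elements (1, 2, 3, 5, 8, 10).
Pick 2: T2 covers 4 new elements (0, 4, 6, 9).
Pick 3: T1 covers 1 new elements (7).
Greedy uses 3 sets.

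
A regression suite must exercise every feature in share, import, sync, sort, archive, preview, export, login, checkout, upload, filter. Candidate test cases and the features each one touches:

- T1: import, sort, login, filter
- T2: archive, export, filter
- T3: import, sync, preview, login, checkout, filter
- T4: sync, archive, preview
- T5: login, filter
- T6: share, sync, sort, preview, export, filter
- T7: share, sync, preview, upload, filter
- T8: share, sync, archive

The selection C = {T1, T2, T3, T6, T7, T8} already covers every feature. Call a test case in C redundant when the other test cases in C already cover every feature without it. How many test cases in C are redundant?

Drop T1: the rest still cover every feature — redundant.
Drop T2: the rest still cover every feature — redundant.
Drop T3: checkout uncovered — not redundant.
Drop T6: the rest still cover every feature — redundant.
Drop T7: upload uncovered — not redundant.
Drop T8: the rest still cover every feature — redundant.
4 redundant: T1, T2, T6, T8.

4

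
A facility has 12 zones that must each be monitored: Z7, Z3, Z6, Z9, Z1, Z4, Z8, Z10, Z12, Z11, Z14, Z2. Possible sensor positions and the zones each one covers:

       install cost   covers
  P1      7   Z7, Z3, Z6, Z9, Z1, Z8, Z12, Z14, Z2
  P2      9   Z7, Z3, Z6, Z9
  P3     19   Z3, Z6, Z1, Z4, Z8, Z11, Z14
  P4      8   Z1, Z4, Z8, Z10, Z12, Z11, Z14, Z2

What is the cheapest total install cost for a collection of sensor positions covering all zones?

P1, P4 cover every zone at install cost 7 + 8 = 15.
Any cover uses at least 2 sensor positions; among all covering selections none totals below 15.

15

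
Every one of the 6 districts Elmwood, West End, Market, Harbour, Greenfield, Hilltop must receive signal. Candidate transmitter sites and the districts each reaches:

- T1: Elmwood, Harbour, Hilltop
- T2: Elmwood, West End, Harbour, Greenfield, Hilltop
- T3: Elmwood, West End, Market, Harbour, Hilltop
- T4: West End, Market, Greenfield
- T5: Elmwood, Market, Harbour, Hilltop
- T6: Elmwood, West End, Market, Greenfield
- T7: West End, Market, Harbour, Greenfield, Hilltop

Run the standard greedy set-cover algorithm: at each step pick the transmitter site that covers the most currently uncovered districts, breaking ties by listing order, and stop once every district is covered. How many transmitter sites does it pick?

Pick 1: T2 covers 5 new districts (Elmwood, West End, Harbour, Greenfield, Hilltop).
Pick 2: T3 covers 1 new districts (Market).
Greedy uses 2 transmitter sites.

2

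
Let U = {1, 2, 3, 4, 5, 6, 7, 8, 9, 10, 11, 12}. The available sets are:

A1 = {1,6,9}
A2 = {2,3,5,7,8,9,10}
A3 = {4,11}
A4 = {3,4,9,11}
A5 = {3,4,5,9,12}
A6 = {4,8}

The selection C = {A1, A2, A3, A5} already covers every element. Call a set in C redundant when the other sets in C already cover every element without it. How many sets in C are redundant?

Drop A1: 1, 6 uncovered — not redundant.
Drop A2: 2, 7, 8, 10 uncovered — not redundant.
Drop A3: 11 uncovered — not redundant.
Drop A5: 12 uncovered — not redundant.
None of the sets in C is redundant.

0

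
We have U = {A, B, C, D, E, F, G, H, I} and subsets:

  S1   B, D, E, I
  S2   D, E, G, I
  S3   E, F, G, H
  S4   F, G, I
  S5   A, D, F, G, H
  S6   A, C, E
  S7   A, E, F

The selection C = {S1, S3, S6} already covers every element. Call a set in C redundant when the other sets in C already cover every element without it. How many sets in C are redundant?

0

Drop S1: B, D, I uncovered — not redundant.
Drop S3: F, G, H uncovered — not redundant.
Drop S6: A, C uncovered — not redundant.
None of the sets in C is redundant.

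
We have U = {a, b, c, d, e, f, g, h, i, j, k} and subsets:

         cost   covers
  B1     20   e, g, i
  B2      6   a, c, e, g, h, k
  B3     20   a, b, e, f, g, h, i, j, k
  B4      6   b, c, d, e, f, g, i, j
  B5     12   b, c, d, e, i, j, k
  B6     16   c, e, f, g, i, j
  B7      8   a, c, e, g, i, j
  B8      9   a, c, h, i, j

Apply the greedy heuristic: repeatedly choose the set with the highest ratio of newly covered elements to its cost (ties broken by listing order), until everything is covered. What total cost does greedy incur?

Pick 1: B4 adds 8 new (b, c, d, e, f, g, i, j) at cost 6 (ratio 8/6).
Pick 2: B2 adds 3 new (a, h, k) at cost 6 (ratio 3/6).
Greedy total cost: 6 + 6 = 12.

12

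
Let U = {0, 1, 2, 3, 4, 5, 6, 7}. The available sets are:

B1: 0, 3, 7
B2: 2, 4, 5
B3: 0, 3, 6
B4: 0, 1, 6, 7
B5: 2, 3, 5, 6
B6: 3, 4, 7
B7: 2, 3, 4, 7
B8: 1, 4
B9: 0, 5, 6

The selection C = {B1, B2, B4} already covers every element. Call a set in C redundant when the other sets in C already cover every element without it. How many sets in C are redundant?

Drop B1: 3 uncovered — not redundant.
Drop B2: 2, 4, 5 uncovered — not redundant.
Drop B4: 1, 6 uncovered — not redundant.
None of the sets in C is redundant.

0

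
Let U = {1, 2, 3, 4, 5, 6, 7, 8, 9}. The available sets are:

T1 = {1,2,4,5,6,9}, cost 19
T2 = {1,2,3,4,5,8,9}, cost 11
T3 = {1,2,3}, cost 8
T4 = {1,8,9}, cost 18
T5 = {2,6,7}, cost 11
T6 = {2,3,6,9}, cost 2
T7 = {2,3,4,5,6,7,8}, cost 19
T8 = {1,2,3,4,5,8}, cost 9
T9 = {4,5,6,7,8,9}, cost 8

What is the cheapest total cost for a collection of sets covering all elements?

16

T3, T9 cover every element at cost 8 + 8 = 16.
Any cover uses at least 2 sets; among all covering selections none totals below 16.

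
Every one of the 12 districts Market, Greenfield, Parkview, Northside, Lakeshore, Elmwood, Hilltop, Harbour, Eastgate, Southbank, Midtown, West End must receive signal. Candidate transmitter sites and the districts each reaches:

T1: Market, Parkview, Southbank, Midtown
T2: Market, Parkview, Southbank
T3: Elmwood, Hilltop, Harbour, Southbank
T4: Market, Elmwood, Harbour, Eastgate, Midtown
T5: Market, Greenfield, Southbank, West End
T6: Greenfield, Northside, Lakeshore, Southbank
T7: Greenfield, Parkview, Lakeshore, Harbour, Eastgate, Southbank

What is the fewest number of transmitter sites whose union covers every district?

5

T1, T3, T4, T5, T6 together cover {Market, Greenfield, Parkview, Northside, Lakeshore, Elmwood, Hilltop, Harbour, Eastgate, Southbank, Midtown, West End} — every district.
No 4 of the 7 transmitter sites cover everything (all 35 size-4 selections fall short), so 5 is minimum.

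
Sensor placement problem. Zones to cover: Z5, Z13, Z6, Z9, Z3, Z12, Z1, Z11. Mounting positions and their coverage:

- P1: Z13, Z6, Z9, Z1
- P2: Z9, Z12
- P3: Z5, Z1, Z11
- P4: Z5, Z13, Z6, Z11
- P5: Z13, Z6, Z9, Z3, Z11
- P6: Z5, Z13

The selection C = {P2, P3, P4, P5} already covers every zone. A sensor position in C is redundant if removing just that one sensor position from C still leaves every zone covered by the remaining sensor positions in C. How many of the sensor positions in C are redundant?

Drop P2: Z12 uncovered — not redundant.
Drop P3: Z1 uncovered — not redundant.
Drop P4: the rest still cover every zone — redundant.
Drop P5: Z3 uncovered — not redundant.
1 redundant: P4.

1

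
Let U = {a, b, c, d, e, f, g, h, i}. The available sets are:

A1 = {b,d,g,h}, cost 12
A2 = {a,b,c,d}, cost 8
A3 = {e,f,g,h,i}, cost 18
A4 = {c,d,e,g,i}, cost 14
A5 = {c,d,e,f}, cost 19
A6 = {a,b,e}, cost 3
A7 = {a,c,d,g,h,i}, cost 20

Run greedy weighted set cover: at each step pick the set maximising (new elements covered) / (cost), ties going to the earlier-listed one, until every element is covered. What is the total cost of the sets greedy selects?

Pick 1: A6 adds 3 new (a, b, e) at cost 3 (ratio 3/3).
Pick 2: A4 adds 4 new (c, d, g, i) at cost 14 (ratio 4/14).
Pick 3: A3 adds 2 new (f, h) at cost 18 (ratio 2/18).
Greedy total cost: 3 + 14 + 18 = 35. (The true optimum is 26, so greedy overshoots here.)

35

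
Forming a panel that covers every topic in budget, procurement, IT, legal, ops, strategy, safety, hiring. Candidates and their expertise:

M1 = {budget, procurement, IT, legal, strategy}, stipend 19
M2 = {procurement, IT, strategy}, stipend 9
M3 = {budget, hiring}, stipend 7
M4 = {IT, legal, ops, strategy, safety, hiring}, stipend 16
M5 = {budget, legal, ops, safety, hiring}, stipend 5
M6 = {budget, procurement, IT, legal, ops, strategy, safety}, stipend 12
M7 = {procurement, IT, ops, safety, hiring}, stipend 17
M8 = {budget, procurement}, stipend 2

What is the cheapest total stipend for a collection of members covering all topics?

M2, M5 cover every topic at stipend 9 + 5 = 14.
Any cover uses at least 2 members; among all covering selections none totals below 14.

14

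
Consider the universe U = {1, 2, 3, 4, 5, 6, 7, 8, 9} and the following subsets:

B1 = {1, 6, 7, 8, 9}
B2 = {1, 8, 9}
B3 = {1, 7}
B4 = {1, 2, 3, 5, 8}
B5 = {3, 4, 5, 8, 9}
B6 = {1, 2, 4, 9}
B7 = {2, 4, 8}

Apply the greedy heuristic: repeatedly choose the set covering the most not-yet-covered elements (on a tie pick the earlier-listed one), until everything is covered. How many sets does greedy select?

Pick 1: B1 covers 5 new elements (1, 6, 7, 8, 9).
Pick 2: B4 covers 3 new elements (2, 3, 5).
Pick 3: B5 covers 1 new elements (4).
Greedy uses 3 sets.

3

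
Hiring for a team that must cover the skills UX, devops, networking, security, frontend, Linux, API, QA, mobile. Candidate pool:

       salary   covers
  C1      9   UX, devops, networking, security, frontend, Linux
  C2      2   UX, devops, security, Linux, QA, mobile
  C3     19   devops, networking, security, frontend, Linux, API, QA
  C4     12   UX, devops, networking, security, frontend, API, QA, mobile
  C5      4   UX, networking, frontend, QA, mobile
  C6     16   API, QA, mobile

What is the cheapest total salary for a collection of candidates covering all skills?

C2, C4 cover every skill at salary 2 + 12 = 14.
Any cover uses at least 2 candidates; among all covering selections none totals below 14.

14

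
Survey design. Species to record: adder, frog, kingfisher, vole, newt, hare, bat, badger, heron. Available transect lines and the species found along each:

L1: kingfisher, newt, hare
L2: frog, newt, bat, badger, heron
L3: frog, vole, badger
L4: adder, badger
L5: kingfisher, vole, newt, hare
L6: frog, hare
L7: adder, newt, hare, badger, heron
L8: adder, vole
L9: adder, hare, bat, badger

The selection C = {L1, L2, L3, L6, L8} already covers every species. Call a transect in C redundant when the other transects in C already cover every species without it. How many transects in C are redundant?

2

Drop L1: kingfisher uncovered — not redundant.
Drop L2: bat, heron uncovered — not redundant.
Drop L3: the rest still cover every species — redundant.
Drop L6: the rest still cover every species — redundant.
Drop L8: adder uncovered — not redundant.
2 redundant: L3, L6.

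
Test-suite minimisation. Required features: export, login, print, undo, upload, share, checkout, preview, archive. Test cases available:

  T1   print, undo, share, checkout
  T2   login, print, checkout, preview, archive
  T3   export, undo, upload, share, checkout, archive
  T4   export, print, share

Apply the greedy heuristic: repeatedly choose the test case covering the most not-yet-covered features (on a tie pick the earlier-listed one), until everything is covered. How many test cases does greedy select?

Pick 1: T3 covers 6 new features (export, undo, upload, share, checkout, archive).
Pick 2: T2 covers 3 new features (login, print, preview).
Greedy uses 2 test cases.

2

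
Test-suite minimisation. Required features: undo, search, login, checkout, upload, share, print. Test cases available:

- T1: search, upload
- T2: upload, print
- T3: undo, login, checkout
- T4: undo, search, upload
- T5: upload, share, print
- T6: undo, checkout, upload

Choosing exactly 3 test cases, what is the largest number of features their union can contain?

7

Choosing T1, T3, T5 covers {undo, search, login, checkout, upload, share, print} — 7 features.
That is all 7 features.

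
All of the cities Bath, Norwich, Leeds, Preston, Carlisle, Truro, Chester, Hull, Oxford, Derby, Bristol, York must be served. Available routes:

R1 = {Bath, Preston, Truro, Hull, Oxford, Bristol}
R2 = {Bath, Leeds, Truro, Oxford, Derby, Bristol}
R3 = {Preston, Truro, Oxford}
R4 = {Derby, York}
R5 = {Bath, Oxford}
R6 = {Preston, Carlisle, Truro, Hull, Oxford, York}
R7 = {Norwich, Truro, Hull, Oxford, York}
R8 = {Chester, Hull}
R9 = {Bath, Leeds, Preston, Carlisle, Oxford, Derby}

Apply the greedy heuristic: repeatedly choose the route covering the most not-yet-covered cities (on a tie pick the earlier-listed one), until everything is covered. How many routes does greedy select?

4

Pick 1: R1 covers 6 new cities (Bath, Preston, Truro, Hull, Oxford, Bristol).
Pick 2: R9 covers 3 new cities (Leeds, Carlisle, Derby).
Pick 3: R7 covers 2 new cities (Norwich, York).
Pick 4: R8 covers 1 new cities (Chester).
Greedy uses 4 routes.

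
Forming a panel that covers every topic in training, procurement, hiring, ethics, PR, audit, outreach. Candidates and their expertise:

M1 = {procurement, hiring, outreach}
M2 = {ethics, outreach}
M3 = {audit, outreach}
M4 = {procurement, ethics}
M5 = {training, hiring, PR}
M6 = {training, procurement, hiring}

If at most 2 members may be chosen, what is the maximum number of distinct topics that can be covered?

Choosing M1, M5 covers {training, procurement, hiring, PR, outreach} — 5 topics.
No choice of 2 members does better; here ethics, audit are left uncovered.

5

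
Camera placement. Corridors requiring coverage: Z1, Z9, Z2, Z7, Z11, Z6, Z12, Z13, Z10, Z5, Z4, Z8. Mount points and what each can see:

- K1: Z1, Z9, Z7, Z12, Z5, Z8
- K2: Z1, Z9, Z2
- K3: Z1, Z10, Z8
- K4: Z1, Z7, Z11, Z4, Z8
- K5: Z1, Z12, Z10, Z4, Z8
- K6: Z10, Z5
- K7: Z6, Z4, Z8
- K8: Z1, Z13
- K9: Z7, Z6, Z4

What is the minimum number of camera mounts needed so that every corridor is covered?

6

K1, K2, K3, K4, K7, K8 together cover {Z1, Z9, Z2, Z7, Z11, Z6, Z12, Z13, Z10, Z5, Z4, Z8} — every corridor.
No 5 of the 9 camera mounts cover everything (all 126 size-5 selections fall short), so 6 is minimum.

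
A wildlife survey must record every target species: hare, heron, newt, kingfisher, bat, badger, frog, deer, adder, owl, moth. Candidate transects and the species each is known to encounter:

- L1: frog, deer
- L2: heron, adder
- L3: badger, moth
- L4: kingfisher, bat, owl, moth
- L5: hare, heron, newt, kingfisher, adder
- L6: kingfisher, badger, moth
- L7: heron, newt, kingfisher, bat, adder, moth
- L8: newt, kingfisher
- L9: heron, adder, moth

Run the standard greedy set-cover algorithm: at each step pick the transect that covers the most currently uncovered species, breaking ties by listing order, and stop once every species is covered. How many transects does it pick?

5

Pick 1: L7 covers 6 new species (heron, newt, kingfisher, bat, adder, moth).
Pick 2: L1 covers 2 new species (frog, deer).
Pick 3: L3 covers 1 new species (badger).
Pick 4: L4 covers 1 new species (owl).
Pick 5: L5 covers 1 new species (hare).
Greedy uses 5 transects. (The true minimum is 4.)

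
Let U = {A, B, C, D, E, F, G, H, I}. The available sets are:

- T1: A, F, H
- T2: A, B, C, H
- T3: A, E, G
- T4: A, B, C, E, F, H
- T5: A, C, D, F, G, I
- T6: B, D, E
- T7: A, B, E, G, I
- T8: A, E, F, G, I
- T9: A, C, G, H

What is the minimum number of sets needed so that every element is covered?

T4, T5 together cover {A, B, C, D, E, F, G, H, I} — every element.
No single set contains all 9 elements, so 2 is optimal.

2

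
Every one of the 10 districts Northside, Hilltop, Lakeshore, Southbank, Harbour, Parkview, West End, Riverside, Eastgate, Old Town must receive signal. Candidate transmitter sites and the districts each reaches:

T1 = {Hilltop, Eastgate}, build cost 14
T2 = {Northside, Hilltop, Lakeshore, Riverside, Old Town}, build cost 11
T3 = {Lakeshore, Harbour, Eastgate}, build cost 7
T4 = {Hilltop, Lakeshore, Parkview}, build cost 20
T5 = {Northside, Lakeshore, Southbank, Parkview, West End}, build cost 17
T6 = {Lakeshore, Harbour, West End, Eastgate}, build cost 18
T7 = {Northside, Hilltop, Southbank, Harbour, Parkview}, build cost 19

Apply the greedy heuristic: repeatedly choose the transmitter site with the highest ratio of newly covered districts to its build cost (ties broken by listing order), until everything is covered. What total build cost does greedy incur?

35

Pick 1: T2 adds 5 new (Northside, Hilltop, Lakeshore, Riverside, Old Town) at build cost 11 (ratio 5/11).
Pick 2: T3 adds 2 new (Harbour, Eastgate) at build cost 7 (ratio 2/7).
Pick 3: T5 adds 3 new (Southbank, Parkview, West End) at build cost 17 (ratio 3/17).
Greedy total build cost: 11 + 7 + 17 = 35.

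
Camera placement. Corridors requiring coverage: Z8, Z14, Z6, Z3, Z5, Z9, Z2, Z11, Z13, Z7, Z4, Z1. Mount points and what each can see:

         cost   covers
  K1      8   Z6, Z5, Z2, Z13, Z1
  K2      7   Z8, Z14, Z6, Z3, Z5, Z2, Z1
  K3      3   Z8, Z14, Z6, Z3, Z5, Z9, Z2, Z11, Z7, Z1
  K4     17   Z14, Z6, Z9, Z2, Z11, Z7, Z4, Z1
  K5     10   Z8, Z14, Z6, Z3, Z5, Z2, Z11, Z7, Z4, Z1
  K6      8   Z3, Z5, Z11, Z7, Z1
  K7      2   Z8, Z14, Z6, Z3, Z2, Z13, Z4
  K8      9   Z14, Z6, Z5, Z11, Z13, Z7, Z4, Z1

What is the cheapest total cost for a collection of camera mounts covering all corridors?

5

K3, K7 cover every corridor at cost 3 + 2 = 5.
Any cover uses at least 2 camera mounts; among all covering selections none totals below 5.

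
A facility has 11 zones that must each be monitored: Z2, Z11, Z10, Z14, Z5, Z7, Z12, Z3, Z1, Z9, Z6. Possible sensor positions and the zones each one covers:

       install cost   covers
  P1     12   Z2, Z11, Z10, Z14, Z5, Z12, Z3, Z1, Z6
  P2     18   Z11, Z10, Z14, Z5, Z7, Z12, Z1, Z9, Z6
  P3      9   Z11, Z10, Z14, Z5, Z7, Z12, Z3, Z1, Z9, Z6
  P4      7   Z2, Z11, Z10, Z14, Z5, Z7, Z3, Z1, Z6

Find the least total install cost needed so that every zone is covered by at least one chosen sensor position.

16

P3, P4 cover every zone at install cost 9 + 7 = 16.
Any cover uses at least 2 sensor positions; among all covering selections none totals below 16.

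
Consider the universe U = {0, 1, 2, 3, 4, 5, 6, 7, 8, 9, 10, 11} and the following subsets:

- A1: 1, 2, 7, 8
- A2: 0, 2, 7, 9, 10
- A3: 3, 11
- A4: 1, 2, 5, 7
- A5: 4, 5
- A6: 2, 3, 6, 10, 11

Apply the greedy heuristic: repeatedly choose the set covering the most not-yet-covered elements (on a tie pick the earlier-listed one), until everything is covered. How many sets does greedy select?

Pick 1: A2 covers 5 new elements (0, 2, 7, 9, 10).
Pick 2: A6 covers 3 new elements (3, 6, 11).
Pick 3: A1 covers 2 new elements (1, 8).
Pick 4: A5 covers 2 new elements (4, 5).
Greedy uses 4 sets.

4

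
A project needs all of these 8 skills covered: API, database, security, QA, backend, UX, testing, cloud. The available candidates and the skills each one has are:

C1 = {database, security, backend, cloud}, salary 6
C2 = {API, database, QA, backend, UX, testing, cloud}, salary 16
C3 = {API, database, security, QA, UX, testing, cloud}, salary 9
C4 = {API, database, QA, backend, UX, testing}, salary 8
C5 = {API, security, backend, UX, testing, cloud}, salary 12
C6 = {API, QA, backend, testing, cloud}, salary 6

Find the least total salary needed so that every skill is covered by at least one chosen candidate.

C1, C4 cover every skill at salary 6 + 8 = 14.
Any cover uses at least 2 candidates; among all covering selections none totals below 14.

14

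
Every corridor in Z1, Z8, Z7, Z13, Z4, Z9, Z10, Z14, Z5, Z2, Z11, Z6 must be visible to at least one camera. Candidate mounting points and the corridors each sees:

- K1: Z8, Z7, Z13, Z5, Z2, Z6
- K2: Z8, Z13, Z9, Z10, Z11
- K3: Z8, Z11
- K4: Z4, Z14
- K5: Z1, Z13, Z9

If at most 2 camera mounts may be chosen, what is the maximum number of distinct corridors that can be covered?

Choosing K1, K2 covers {Z8, Z7, Z13, Z9, Z10, Z5, Z2, Z11, Z6} — 9 corridors.
No choice of 2 camera mounts does better; here Z1, Z4, Z14 are left uncovered.

9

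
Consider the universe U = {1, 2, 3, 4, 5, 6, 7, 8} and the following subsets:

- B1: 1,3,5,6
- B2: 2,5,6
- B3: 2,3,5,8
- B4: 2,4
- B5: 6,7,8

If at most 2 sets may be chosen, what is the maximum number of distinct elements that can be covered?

6

Choosing B1, B3 covers {1, 2, 3, 5, 6, 8} — 6 elements.
No choice of 2 sets does better; here 4, 7 are left uncovered.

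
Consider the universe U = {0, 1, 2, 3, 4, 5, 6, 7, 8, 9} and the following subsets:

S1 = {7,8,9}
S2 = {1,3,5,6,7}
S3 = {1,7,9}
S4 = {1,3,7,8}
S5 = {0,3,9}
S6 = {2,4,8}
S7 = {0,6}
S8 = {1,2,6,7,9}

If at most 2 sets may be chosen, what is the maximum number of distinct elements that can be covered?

8

Choosing S2, S6 covers {1, 2, 3, 4, 5, 6, 7, 8} — 8 elements.
No choice of 2 sets does better; here 0, 9 are left uncovered.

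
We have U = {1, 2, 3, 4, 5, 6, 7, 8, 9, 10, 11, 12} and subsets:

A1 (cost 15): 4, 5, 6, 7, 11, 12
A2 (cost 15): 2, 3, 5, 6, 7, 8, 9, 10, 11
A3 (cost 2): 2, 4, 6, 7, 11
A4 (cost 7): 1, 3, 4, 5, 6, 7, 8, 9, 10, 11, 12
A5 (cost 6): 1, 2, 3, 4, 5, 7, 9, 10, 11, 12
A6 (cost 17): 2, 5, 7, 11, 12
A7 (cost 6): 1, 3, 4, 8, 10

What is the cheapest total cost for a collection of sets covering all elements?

A3, A4 cover every element at cost 2 + 7 = 9.
Any cover uses at least 2 sets; among all covering selections none totals below 9.

9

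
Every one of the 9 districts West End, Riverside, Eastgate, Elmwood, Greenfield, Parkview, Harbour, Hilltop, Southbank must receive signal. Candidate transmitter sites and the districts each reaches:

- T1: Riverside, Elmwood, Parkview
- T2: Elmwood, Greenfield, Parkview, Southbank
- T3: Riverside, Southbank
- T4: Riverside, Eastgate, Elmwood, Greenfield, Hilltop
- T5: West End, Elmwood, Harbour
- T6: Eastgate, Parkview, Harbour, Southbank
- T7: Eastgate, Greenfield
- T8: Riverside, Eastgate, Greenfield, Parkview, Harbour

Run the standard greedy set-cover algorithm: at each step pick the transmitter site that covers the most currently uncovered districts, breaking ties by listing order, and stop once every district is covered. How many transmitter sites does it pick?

Pick 1: T4 covers 5 new districts (Riverside, Eastgate, Elmwood, Greenfield, Hilltop).
Pick 2: T6 covers 3 new districts (Parkview, Harbour, Southbank).
Pick 3: T5 covers 1 new districts (West End).
Greedy uses 3 transmitter sites.

3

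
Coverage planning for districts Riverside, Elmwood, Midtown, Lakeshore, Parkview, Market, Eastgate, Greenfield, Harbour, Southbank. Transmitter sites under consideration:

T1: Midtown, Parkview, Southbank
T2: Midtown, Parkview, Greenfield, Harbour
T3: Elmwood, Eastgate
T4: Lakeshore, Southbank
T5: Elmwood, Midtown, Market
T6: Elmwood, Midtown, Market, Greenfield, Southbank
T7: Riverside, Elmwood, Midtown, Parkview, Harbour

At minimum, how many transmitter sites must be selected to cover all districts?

T3, T4, T6, T7 together cover {Riverside, Elmwood, Midtown, Lakeshore, Parkview, Market, Eastgate, Greenfield, Harbour, Southbank} — every district.
No 3 of the 7 transmitter sites cover everything (all 35 triples fall short), so 4 is minimum.

4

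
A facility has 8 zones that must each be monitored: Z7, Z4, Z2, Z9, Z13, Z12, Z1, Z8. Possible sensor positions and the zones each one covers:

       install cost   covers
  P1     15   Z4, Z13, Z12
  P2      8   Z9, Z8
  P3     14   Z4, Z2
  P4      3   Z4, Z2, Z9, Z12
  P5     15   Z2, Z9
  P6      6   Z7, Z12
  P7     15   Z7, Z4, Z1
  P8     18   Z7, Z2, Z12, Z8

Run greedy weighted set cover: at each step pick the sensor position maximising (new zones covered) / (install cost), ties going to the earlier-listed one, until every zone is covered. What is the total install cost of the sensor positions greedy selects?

47

Pick 1: P4 adds 4 new (Z4, Z2, Z9, Z12) at install cost 3 (ratio 4/3).
Pick 2: P6 adds 1 new (Z7) at install cost 6 (ratio 1/6).
Pick 3: P2 adds 1 new (Z8) at install cost 8 (ratio 1/8).
Pick 4: P1 adds 1 new (Z13) at install cost 15 (ratio 1/15).
Pick 5: P7 adds 1 new (Z1) at install cost 15 (ratio 1/15).
Greedy total install cost: 3 + 6 + 8 + 15 + 15 = 47. (The true optimum is 41, so greedy overshoots here.)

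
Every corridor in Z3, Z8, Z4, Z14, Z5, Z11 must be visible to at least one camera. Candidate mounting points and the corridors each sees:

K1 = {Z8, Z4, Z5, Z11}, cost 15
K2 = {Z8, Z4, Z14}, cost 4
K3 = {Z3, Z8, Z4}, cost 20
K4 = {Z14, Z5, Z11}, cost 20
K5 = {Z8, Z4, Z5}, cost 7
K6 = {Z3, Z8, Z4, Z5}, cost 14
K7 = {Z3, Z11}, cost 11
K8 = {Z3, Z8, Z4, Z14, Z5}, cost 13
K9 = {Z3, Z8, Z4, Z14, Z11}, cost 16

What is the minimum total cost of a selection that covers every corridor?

22

K2, K5, K7 cover every corridor at cost 4 + 7 + 11 = 22.
Any cover uses at least 2 camera mounts; among all covering selections none totals below 22.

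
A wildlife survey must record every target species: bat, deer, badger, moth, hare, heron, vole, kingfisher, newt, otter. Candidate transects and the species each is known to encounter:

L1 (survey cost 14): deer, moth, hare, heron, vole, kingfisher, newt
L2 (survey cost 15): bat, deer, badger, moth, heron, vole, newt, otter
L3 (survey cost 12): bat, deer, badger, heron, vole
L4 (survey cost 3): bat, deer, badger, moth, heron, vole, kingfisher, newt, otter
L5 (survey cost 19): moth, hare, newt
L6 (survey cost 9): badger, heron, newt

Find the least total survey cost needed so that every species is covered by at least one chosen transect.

17

L1, L4 cover every species at survey cost 14 + 3 = 17.
Any cover uses at least 2 transects; among all covering selections none totals below 17.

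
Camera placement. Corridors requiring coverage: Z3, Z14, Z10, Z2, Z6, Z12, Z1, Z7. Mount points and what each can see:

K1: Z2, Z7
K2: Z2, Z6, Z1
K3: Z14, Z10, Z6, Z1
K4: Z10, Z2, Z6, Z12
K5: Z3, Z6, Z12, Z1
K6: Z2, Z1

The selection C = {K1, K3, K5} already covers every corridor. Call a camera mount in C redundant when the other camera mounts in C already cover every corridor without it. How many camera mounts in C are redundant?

0

Drop K1: Z2, Z7 uncovered — not redundant.
Drop K3: Z14, Z10 uncovered — not redundant.
Drop K5: Z3, Z12 uncovered — not redundant.
None of the camera mounts in C is redundant.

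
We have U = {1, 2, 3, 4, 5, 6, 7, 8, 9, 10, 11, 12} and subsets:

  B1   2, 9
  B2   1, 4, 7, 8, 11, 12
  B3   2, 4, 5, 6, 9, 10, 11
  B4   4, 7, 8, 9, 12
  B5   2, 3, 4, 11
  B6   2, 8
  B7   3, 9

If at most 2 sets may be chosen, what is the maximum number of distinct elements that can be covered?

Choosing B2, B3 covers {1, 2, 4, 5, 6, 7, 8, 9, 10, 11, 12} — 11 elements.
No choice of 2 sets does better; here 3 is left uncovered.

11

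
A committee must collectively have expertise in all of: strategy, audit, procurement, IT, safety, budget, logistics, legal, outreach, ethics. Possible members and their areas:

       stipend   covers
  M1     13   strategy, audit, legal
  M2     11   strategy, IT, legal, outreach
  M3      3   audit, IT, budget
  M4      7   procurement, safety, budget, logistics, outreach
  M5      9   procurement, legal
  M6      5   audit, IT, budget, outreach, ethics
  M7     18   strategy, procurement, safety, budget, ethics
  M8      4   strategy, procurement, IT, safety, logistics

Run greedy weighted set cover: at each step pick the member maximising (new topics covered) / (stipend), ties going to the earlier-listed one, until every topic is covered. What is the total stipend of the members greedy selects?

18

Pick 1: M8 adds 5 new (strategy, procurement, IT, safety, logistics) at stipend 4 (ratio 5/4).
Pick 2: M6 adds 4 new (audit, budget, outreach, ethics) at stipend 5 (ratio 4/5).
Pick 3: M5 adds 1 new (legal) at stipend 9 (ratio 1/9).
Greedy total stipend: 4 + 5 + 9 = 18.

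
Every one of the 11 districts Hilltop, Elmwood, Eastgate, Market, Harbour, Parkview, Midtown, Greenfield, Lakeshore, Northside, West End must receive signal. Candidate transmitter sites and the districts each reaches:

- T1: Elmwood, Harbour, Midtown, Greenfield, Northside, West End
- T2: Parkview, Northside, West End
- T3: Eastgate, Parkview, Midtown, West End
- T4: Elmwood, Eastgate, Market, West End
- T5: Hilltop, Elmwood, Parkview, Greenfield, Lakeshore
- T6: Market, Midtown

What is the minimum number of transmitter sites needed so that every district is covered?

3

T1, T4, T5 together cover {Hilltop, Elmwood, Eastgate, Market, Harbour, Parkview, Midtown, Greenfield, Lakeshore, Northside, West End} — every district.
No 2 of the 6 transmitter sites cover everything (all 15 pairs fall short), so 3 is minimum.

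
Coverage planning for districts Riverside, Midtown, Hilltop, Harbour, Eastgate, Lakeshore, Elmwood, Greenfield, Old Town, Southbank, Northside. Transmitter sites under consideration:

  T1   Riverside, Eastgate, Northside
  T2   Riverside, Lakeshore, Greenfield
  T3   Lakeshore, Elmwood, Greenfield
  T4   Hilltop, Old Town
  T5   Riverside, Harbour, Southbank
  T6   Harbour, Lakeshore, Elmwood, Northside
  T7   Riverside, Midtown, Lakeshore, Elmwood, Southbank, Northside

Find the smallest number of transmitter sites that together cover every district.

T1, T2, T4, T5, T7 together cover {Riverside, Midtown, Hilltop, Harbour, Eastgate, Lakeshore, Elmwood, Greenfield, Old Town, Southbank, Northside} — every district.
No 4 of the 7 transmitter sites cover everything (all 35 size-4 selections fall short), so 5 is minimum.

5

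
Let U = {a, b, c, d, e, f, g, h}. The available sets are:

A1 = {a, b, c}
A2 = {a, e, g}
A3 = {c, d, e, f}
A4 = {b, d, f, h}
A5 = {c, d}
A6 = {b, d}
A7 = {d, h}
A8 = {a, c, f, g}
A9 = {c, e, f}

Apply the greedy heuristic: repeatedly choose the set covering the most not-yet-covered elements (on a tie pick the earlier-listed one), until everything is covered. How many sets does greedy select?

Pick 1: A3 covers 4 new elements (c, d, e, f).
Pick 2: A1 covers 2 new elements (a, b).
Pick 3: A2 covers 1 new elements (g).
Pick 4: A4 covers 1 new elements (h).
Greedy uses 4 sets. (The true minimum is 3.)

4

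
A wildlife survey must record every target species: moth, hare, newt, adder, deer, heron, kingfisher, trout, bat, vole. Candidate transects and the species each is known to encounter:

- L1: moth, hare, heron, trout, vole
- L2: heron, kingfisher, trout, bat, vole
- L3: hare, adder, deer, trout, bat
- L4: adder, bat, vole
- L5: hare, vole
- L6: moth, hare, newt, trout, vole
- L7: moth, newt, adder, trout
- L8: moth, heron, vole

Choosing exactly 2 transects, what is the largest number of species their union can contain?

Choosing L1, L3 covers {moth, hare, adder, deer, heron, trout, bat, vole} — 8 species.
No choice of 2 transects does better; here newt, kingfisher are left uncovered.

8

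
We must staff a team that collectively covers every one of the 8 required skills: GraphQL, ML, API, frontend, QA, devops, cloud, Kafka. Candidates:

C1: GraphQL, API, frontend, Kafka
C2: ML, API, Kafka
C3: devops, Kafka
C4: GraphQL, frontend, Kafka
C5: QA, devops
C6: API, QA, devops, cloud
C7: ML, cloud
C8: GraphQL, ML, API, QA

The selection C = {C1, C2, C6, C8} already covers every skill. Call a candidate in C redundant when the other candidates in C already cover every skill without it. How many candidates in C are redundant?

2

Drop C1: frontend uncovered — not redundant.
Drop C2: the rest still cover every skill — redundant.
Drop C6: devops, cloud uncovered — not redundant.
Drop C8: the rest still cover every skill — redundant.
2 redundant: C2, C8.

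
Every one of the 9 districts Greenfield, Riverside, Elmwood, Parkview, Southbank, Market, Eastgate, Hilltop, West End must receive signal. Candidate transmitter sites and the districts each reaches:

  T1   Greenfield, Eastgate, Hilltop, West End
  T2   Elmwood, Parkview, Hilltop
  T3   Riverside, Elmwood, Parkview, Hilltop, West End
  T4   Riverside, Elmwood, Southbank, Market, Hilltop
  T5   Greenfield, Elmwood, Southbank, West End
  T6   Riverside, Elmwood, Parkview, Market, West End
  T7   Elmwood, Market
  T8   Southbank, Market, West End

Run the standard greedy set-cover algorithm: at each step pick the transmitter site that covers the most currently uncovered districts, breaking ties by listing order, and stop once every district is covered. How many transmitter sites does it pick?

Pick 1: T3 covers 5 new districts (Riverside, Elmwood, Parkview, Hilltop, West End).
Pick 2: T1 covers 2 new districts (Greenfield, Eastgate).
Pick 3: T4 covers 2 new districts (Southbank, Market).
Greedy uses 3 transmitter sites.

3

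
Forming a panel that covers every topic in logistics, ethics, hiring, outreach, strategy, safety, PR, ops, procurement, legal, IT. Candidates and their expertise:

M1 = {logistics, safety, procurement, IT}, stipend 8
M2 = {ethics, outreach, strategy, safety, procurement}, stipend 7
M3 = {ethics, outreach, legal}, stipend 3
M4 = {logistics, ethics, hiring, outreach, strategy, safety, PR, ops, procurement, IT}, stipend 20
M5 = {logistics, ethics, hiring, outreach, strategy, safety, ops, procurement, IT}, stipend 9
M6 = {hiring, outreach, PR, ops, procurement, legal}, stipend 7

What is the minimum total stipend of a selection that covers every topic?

16

M5, M6 cover every topic at stipend 9 + 7 = 16.
Any cover uses at least 2 members; among all covering selections none totals below 16.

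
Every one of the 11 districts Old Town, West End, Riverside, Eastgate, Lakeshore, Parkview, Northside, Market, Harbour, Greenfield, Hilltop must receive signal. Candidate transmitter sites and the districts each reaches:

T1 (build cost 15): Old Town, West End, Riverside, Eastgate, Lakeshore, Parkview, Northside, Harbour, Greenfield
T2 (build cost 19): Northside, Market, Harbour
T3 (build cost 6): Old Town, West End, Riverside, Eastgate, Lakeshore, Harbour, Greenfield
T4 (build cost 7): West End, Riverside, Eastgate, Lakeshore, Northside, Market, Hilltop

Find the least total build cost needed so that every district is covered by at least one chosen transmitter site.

22

T1, T4 cover every district at build cost 15 + 7 = 22.
Any cover uses at least 2 transmitter sites; among all covering selections none totals below 22.
Greedy by coverage-per-build cost would pick T3, T4, T1 for 28 — worse than the optimum 22.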